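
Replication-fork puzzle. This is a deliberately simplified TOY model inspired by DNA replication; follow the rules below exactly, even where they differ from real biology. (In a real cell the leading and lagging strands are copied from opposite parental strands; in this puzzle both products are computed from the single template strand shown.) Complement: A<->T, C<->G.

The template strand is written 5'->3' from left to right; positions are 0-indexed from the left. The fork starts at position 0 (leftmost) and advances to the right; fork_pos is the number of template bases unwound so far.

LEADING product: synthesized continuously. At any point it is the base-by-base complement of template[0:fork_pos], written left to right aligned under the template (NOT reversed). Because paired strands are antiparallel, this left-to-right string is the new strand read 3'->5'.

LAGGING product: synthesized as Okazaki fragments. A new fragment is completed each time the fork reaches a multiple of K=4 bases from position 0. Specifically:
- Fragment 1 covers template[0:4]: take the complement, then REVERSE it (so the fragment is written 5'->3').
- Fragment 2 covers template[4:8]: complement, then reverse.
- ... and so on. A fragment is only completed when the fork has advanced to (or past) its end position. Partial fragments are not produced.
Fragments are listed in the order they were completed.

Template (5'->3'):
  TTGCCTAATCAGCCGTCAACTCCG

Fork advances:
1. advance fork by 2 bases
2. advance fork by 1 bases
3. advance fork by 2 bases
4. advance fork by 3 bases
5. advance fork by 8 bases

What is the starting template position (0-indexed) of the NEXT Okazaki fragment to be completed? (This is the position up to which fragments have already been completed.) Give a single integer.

Answer: 16

Derivation:
Step 1: advance 2 -> fork_pos = 0 + 2 = 2. Next multiple of 4 is 4 (not reached); still 0 fragment(s).
Step 2: advance 1 -> fork_pos = 2 + 1 = 3. Next multiple of 4 is 4 (not reached); still 0 fragment(s).
Step 3: advance 2 -> fork_pos = 3 + 2 = 5. Reached multiple(s) of 4: 4 -> fragment 1 completed (1 total).
Step 4: advance 3 -> fork_pos = 5 + 3 = 8. Reached multiple(s) of 4: 8 -> fragment 2 completed (2 total).
Step 5: advance 8 -> fork_pos = 8 + 8 = 16. Reached multiple(s) of 4: 12, 16 -> fragments 3-4 completed (4 total).
4 fragment(s) completed, covering template[0:16] (4 x 4 = 16). The next fragment, fragment 5, covers template[16:20], so it starts at position 16.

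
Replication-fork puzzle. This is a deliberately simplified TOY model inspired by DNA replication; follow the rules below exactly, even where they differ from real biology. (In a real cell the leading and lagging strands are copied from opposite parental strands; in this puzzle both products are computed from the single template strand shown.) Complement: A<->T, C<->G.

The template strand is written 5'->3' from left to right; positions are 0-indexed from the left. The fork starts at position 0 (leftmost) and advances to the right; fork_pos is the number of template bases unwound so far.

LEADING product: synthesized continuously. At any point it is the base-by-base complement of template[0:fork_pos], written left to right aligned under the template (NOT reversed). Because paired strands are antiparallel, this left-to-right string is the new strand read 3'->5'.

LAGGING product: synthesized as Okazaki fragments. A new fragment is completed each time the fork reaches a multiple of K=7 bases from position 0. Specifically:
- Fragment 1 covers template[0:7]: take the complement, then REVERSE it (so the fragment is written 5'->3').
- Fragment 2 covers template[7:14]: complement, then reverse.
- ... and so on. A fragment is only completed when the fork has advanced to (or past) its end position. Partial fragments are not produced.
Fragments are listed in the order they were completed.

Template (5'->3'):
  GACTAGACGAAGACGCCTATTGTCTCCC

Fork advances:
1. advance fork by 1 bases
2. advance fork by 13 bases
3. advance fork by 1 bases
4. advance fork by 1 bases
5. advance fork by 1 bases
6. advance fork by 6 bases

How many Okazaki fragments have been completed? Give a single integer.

Answer: 3

Derivation:
Step 1: advance 1 -> fork_pos = 0 + 1 = 1. Next multiple of 7 is 7 (not reached); still 0 fragment(s).
Step 2: advance 13 -> fork_pos = 1 + 13 = 14. Reached multiple(s) of 7: 7, 14 -> fragments 1-2 completed (2 total).
Step 3: advance 1 -> fork_pos = 14 + 1 = 15. Next multiple of 7 is 21 (not reached); still 2 fragment(s).
Step 4: advance 1 -> fork_pos = 15 + 1 = 16. Next multiple of 7 is 21 (not reached); still 2 fragment(s).
Step 5: advance 1 -> fork_pos = 16 + 1 = 17. Next multiple of 7 is 21 (not reached); still 2 fragment(s).
Step 6: advance 6 -> fork_pos = 17 + 6 = 23. Reached multiple(s) of 7: 21 -> fragment 3 completed (3 total).
Check: final fork_pos = 23; the multiples of 7 that are <= 23 are 7..21 -> 23 // 7 = 3 completed fragment(s).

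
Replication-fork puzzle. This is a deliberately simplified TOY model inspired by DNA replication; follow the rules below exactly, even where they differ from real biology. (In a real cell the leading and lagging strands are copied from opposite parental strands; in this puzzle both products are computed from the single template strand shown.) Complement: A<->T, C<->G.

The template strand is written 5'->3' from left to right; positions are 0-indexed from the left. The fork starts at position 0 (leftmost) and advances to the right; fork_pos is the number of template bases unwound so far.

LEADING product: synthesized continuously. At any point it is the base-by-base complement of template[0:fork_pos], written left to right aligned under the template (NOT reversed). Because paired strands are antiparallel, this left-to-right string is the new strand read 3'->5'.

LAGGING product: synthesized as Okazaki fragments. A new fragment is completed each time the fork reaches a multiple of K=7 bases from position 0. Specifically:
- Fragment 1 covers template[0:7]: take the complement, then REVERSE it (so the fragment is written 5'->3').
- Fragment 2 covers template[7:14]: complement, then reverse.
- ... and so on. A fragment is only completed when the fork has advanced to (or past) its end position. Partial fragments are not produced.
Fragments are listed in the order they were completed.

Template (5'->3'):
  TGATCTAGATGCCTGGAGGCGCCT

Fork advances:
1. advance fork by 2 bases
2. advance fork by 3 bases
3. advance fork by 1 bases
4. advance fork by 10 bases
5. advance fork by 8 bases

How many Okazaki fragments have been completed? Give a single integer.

Answer: 3

Derivation:
Step 1: advance 2 -> fork_pos = 0 + 2 = 2. Next multiple of 7 is 7 (not reached); still 0 fragment(s).
Step 2: advance 3 -> fork_pos = 2 + 3 = 5. Next multiple of 7 is 7 (not reached); still 0 fragment(s).
Step 3: advance 1 -> fork_pos = 5 + 1 = 6. Next multiple of 7 is 7 (not reached); still 0 fragment(s).
Step 4: advance 10 -> fork_pos = 6 + 10 = 16. Reached multiple(s) of 7: 7, 14 -> fragments 1-2 completed (2 total).
Step 5: advance 8 -> fork_pos = 16 + 8 = 24. Reached multiple(s) of 7: 21 -> fragment 3 completed (3 total).
Check: final fork_pos = 24; the multiples of 7 that are <= 24 are 7..21 -> 24 // 7 = 3 completed fragment(s).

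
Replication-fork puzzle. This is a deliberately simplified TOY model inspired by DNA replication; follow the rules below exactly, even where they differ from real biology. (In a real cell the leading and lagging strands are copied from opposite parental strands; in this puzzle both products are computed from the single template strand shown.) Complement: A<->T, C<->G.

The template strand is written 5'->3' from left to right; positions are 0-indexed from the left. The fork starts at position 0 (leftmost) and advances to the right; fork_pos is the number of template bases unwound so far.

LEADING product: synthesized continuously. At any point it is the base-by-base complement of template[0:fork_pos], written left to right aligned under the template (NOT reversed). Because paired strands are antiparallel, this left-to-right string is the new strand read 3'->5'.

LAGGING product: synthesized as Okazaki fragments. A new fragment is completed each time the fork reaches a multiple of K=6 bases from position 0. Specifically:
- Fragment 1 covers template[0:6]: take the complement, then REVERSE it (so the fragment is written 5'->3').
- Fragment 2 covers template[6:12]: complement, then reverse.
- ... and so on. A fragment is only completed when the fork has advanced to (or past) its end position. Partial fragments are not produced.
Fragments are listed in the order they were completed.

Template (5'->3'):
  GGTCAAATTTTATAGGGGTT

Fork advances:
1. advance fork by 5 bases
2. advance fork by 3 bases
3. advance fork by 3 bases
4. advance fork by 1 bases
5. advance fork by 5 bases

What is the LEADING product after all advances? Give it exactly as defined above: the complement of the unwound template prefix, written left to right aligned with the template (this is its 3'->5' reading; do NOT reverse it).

Answer: CCAGTTTAAAATATCCC

Derivation:
Step 1: advance 5 -> fork_pos = 0 + 5 = 5.
Step 2: advance 3 -> fork_pos = 5 + 3 = 8.
Step 3: advance 3 -> fork_pos = 8 + 3 = 11.
Step 4: advance 1 -> fork_pos = 11 + 1 = 12.
Step 5: advance 5 -> fork_pos = 12 + 5 = 17.
Unwound prefix: template[0:17] = GGTCAAATTTTATAGGG
Complement it base by base (A<->T, C<->G), keeping left-to-right order:
  [0:5] GGTCA -> CCAGT
  [5:10] AATTT -> TTAAA
  [10:15] TATAG -> ATATC
  [15:17] GG -> CC
Concatenate: CCAGTTTAAAATATCCC (length 17; written aligned with the template, i.e. 3'->5').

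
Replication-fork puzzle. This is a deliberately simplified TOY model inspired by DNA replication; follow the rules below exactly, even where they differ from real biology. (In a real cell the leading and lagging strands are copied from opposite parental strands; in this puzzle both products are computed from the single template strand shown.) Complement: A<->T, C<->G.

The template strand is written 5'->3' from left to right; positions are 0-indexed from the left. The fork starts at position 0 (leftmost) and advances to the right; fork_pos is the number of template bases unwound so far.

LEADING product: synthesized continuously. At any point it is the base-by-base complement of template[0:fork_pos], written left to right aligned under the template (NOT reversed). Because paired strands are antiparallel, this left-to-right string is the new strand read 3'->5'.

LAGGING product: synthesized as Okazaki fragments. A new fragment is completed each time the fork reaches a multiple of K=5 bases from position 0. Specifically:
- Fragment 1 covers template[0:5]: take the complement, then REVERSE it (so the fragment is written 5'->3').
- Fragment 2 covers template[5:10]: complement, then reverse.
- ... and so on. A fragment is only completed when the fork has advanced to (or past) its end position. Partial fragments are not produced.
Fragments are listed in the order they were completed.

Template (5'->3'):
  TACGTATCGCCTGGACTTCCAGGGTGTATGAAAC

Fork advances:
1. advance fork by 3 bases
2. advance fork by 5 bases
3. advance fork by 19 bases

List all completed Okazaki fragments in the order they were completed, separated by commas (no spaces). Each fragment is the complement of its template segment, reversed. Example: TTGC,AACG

Answer: ACGTA,GCGAT,TCCAG,GGAAG,ACCCT

Derivation:
Step 1: advance 3 -> fork_pos = 0 + 3 = 3. Next multiple of 5 is 5 (not reached); still 0 fragment(s).
Step 2: advance 5 -> fork_pos = 3 + 5 = 8. Reached multiple(s) of 5: 5 -> fragment 1 completed (1 total).
Step 3: advance 19 -> fork_pos = 8 + 19 = 27. Reached multiple(s) of 5: 10, 15, 20, 25 -> fragments 2-5 completed (5 total).
Final fork_pos = 27, so 5 fragment(s) are complete. Build each: template segment -> complement -> reverse.
Fragment 1: template[0:5] = TACGT -> complement ATGCA -> reversed ACGTA
Fragment 2: template[5:10] = ATCGC -> complement TAGCG -> reversed GCGAT
Fragment 3: template[10:15] = CTGGA -> complement GACCT -> reversed TCCAG
Fragment 4: template[15:20] = CTTCC -> complement GAAGG -> reversed GGAAG
Fragment 5: template[20:25] = AGGGT -> complement TCCCA -> reversed ACCCT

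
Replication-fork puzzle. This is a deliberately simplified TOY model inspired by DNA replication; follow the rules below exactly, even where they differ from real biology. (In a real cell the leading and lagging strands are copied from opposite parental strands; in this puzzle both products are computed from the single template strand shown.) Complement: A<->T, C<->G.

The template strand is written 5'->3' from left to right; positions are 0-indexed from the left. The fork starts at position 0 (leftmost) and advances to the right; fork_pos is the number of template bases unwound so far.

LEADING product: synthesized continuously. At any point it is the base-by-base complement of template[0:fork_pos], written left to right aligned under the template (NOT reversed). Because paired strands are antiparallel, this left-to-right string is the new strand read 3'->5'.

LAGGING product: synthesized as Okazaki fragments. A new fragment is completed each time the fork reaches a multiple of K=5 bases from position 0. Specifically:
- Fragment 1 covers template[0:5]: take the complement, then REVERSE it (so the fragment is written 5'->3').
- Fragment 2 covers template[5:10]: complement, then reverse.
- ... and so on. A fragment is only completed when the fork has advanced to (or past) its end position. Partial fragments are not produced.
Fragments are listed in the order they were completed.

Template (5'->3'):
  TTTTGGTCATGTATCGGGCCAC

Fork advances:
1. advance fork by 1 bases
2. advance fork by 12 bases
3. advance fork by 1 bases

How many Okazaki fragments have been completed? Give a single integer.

Step 1: advance 1 -> fork_pos = 0 + 1 = 1. Next multiple of 5 is 5 (not reached); still 0 fragment(s).
Step 2: advance 12 -> fork_pos = 1 + 12 = 13. Reached multiple(s) of 5: 5, 10 -> fragments 1-2 completed (2 total).
Step 3: advance 1 -> fork_pos = 13 + 1 = 14. Next multiple of 5 is 15 (not reached); still 2 fragment(s).
Check: final fork_pos = 14; the multiples of 5 that are <= 14 are 5..10 -> 14 // 5 = 2 completed fragment(s).

Answer: 2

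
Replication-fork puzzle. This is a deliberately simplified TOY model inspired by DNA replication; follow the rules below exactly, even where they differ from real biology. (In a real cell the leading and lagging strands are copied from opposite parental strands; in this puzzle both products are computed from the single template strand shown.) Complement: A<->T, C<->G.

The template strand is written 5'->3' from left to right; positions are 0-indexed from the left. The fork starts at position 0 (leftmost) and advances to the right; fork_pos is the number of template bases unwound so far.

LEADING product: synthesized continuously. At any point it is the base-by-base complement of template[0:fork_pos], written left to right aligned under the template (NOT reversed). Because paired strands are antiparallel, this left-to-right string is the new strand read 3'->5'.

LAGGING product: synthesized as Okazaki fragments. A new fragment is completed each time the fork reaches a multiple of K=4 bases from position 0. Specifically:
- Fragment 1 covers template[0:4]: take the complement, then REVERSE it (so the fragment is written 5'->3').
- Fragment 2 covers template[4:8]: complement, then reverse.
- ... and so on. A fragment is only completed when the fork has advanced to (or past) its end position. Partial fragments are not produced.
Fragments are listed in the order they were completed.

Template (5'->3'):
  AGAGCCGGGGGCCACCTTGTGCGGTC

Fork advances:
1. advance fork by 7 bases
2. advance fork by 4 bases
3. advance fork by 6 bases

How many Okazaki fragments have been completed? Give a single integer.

Answer: 4

Derivation:
Step 1: advance 7 -> fork_pos = 0 + 7 = 7. Reached multiple(s) of 4: 4 -> fragment 1 completed (1 total).
Step 2: advance 4 -> fork_pos = 7 + 4 = 11. Reached multiple(s) of 4: 8 -> fragment 2 completed (2 total).
Step 3: advance 6 -> fork_pos = 11 + 6 = 17. Reached multiple(s) of 4: 12, 16 -> fragments 3-4 completed (4 total).
Check: final fork_pos = 17; the multiples of 4 that are <= 17 are 4..16 -> 17 // 4 = 4 completed fragment(s).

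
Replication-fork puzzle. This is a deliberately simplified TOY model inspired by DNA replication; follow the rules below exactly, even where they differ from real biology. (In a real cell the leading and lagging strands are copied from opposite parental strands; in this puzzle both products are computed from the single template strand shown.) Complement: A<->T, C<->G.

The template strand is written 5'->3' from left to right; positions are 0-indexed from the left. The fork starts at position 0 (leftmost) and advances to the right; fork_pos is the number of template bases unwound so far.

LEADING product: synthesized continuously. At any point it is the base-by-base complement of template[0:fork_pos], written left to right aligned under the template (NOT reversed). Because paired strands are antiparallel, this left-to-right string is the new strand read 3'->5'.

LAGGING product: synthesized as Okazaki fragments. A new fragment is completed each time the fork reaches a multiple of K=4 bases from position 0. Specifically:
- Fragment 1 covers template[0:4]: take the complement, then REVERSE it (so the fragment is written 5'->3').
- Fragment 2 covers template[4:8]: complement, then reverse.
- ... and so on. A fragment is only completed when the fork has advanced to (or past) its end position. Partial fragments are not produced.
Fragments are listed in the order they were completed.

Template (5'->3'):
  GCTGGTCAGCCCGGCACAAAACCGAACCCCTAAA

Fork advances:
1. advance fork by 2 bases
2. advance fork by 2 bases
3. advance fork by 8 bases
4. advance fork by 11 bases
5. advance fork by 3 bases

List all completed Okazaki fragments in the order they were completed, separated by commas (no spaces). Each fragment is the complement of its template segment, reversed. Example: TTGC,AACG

Answer: CAGC,TGAC,GGGC,TGCC,TTTG,CGGT

Derivation:
Step 1: advance 2 -> fork_pos = 0 + 2 = 2. Next multiple of 4 is 4 (not reached); still 0 fragment(s).
Step 2: advance 2 -> fork_pos = 2 + 2 = 4. Reached multiple(s) of 4: 4 -> fragment 1 completed (1 total).
Step 3: advance 8 -> fork_pos = 4 + 8 = 12. Reached multiple(s) of 4: 8, 12 -> fragments 2-3 completed (3 total).
Step 4: advance 11 -> fork_pos = 12 + 11 = 23. Reached multiple(s) of 4: 16, 20 -> fragments 4-5 completed (5 total).
Step 5: advance 3 -> fork_pos = 23 + 3 = 26. Reached multiple(s) of 4: 24 -> fragment 6 completed (6 total).
Final fork_pos = 26, so 6 fragment(s) are complete. Build each: template segment -> complement -> reverse.
Fragment 1: template[0:4] = GCTG -> complement CGAC -> reversed CAGC
Fragment 2: template[4:8] = GTCA -> complement CAGT -> reversed TGAC
Fragment 3: template[8:12] = GCCC -> complement CGGG -> reversed GGGC
Fragment 4: template[12:16] = GGCA -> complement CCGT -> reversed TGCC
Fragment 5: template[16:20] = CAAA -> complement GTTT -> reversed TTTG
Fragment 6: template[20:24] = ACCG -> complement TGGC -> reversed CGGT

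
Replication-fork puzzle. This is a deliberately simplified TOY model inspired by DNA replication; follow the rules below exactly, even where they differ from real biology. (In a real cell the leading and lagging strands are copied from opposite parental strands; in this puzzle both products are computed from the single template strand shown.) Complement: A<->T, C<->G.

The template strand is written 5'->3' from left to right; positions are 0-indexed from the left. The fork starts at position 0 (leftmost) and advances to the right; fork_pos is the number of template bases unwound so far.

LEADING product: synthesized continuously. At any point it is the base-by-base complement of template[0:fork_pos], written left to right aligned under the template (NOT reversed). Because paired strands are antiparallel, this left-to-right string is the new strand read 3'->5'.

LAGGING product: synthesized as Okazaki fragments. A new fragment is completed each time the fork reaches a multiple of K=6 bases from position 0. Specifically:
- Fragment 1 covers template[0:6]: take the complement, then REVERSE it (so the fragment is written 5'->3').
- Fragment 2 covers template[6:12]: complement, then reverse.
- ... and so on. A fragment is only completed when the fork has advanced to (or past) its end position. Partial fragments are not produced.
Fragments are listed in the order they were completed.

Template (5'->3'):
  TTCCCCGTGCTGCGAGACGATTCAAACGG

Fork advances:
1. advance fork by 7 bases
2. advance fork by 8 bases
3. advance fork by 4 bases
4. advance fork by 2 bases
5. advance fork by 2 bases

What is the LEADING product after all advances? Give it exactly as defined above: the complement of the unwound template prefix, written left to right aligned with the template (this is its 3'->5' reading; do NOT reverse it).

Answer: AAGGGGCACGACGCTCTGCTAAG

Derivation:
Step 1: advance 7 -> fork_pos = 0 + 7 = 7.
Step 2: advance 8 -> fork_pos = 7 + 8 = 15.
Step 3: advance 4 -> fork_pos = 15 + 4 = 19.
Step 4: advance 2 -> fork_pos = 19 + 2 = 21.
Step 5: advance 2 -> fork_pos = 21 + 2 = 23.
Unwound prefix: template[0:23] = TTCCCCGTGCTGCGAGACGATTC
Complement it base by base (A<->T, C<->G), keeping left-to-right order:
  [0:5] TTCCC -> AAGGG
  [5:10] CGTGC -> GCACG
  [10:15] TGCGA -> ACGCT
  [15:20] GACGA -> CTGCT
  [20:23] TTC -> AAG
Concatenate: AAGGGGCACGACGCTCTGCTAAG (length 23; written aligned with the template, i.e. 3'->5').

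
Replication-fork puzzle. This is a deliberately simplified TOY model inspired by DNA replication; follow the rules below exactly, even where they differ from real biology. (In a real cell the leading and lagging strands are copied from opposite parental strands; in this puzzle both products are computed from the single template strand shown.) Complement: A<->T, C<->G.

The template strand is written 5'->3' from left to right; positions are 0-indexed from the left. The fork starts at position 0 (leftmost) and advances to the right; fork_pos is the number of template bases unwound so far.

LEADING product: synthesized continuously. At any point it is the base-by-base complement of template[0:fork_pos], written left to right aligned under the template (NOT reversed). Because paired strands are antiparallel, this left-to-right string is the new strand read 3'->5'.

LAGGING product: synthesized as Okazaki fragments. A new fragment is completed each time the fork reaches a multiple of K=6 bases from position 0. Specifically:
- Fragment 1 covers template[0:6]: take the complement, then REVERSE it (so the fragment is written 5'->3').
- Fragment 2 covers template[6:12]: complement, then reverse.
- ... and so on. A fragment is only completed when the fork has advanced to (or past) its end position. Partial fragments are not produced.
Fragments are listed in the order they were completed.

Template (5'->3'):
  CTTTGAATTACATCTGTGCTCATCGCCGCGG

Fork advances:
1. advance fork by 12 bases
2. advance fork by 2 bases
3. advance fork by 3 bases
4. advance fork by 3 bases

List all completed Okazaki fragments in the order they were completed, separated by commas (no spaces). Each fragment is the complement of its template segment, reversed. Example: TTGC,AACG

Step 1: advance 12 -> fork_pos = 0 + 12 = 12. Reached multiple(s) of 6: 6, 12 -> fragments 1-2 completed (2 total).
Step 2: advance 2 -> fork_pos = 12 + 2 = 14. Next multiple of 6 is 18 (not reached); still 2 fragment(s).
Step 3: advance 3 -> fork_pos = 14 + 3 = 17. Next multiple of 6 is 18 (not reached); still 2 fragment(s).
Step 4: advance 3 -> fork_pos = 17 + 3 = 20. Reached multiple(s) of 6: 18 -> fragment 3 completed (3 total).
Final fork_pos = 20, so 3 fragment(s) are complete. Build each: template segment -> complement -> reverse.
Fragment 1: template[0:6] = CTTTGA -> complement GAAACT -> reversed TCAAAG
Fragment 2: template[6:12] = ATTACA -> complement TAATGT -> reversed TGTAAT
Fragment 3: template[12:18] = TCTGTG -> complement AGACAC -> reversed CACAGA

Answer: TCAAAG,TGTAAT,CACAGA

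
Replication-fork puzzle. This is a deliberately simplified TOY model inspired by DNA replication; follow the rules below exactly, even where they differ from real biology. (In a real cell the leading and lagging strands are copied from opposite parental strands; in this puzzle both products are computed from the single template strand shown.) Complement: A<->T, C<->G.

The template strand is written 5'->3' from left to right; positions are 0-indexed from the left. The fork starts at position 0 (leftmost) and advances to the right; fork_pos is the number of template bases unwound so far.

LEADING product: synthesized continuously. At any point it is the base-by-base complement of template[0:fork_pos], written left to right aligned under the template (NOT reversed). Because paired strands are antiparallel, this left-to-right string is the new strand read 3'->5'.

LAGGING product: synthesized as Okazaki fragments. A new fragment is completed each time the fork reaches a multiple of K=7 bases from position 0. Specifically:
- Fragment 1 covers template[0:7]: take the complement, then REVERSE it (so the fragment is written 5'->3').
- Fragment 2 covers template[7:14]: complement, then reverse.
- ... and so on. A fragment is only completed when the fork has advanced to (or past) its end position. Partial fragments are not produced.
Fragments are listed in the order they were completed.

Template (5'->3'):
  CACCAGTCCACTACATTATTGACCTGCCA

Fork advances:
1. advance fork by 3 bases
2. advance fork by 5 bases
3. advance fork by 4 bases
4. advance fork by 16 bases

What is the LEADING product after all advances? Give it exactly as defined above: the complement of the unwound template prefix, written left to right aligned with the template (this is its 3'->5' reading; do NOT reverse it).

Step 1: advance 3 -> fork_pos = 0 + 3 = 3.
Step 2: advance 5 -> fork_pos = 3 + 5 = 8.
Step 3: advance 4 -> fork_pos = 8 + 4 = 12.
Step 4: advance 16 -> fork_pos = 12 + 16 = 28.
Unwound prefix: template[0:28] = CACCAGTCCACTACATTATTGACCTGCC
Complement it base by base (A<->T, C<->G), keeping left-to-right order:
  [0:5] CACCA -> GTGGT
  [5:10] GTCCA -> CAGGT
  [10:15] CTACA -> GATGT
  [15:20] TTATT -> AATAA
  [20:25] GACCT -> CTGGA
  [25:28] GCC -> CGG
Concatenate: GTGGTCAGGTGATGTAATAACTGGACGG (length 28; written aligned with the template, i.e. 3'->5').

Answer: GTGGTCAGGTGATGTAATAACTGGACGG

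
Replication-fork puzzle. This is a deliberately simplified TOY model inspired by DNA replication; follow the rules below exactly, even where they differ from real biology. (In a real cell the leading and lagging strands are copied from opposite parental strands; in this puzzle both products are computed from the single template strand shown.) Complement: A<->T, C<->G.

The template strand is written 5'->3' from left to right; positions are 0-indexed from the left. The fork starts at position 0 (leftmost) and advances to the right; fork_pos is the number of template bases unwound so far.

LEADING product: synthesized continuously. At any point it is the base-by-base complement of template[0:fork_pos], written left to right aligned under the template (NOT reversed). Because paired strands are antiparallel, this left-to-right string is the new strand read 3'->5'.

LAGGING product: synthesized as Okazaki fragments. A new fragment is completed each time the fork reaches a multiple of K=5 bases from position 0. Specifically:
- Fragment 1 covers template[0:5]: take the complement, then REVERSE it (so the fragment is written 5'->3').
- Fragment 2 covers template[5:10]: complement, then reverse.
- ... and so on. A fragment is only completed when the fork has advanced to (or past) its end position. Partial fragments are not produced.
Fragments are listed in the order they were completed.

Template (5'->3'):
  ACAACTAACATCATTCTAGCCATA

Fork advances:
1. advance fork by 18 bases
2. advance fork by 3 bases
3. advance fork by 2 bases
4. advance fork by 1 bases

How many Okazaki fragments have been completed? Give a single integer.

Step 1: advance 18 -> fork_pos = 0 + 18 = 18. Reached multiple(s) of 5: 5, 10, 15 -> fragments 1-3 completed (3 total).
Step 2: advance 3 -> fork_pos = 18 + 3 = 21. Reached multiple(s) of 5: 20 -> fragment 4 completed (4 total).
Step 3: advance 2 -> fork_pos = 21 + 2 = 23. Next multiple of 5 is 25 (not reached); still 4 fragment(s).
Step 4: advance 1 -> fork_pos = 23 + 1 = 24. Next multiple of 5 is 25 (not reached); still 4 fragment(s).
Check: final fork_pos = 24; the multiples of 5 that are <= 24 are 5..20 -> 24 // 5 = 4 completed fragment(s).

Answer: 4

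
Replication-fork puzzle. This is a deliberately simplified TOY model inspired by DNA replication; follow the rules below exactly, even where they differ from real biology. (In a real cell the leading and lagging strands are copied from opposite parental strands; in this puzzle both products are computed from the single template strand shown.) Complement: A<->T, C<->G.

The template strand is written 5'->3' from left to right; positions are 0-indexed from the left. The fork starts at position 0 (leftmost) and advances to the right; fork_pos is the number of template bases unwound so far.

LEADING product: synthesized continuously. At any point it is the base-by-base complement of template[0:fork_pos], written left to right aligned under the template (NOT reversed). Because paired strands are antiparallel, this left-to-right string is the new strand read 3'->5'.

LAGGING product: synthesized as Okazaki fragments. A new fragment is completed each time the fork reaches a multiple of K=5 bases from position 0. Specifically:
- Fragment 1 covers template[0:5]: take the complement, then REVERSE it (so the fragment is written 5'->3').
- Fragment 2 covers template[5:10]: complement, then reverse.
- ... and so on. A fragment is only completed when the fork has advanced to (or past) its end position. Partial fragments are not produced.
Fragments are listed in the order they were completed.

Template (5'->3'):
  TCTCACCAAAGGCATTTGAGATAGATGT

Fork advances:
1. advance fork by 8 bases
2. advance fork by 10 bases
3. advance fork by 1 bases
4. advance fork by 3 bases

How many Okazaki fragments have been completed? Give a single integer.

Answer: 4

Derivation:
Step 1: advance 8 -> fork_pos = 0 + 8 = 8. Reached multiple(s) of 5: 5 -> fragment 1 completed (1 total).
Step 2: advance 10 -> fork_pos = 8 + 10 = 18. Reached multiple(s) of 5: 10, 15 -> fragments 2-3 completed (3 total).
Step 3: advance 1 -> fork_pos = 18 + 1 = 19. Next multiple of 5 is 20 (not reached); still 3 fragment(s).
Step 4: advance 3 -> fork_pos = 19 + 3 = 22. Reached multiple(s) of 5: 20 -> fragment 4 completed (4 total).
Check: final fork_pos = 22; the multiples of 5 that are <= 22 are 5..20 -> 22 // 5 = 4 completed fragment(s).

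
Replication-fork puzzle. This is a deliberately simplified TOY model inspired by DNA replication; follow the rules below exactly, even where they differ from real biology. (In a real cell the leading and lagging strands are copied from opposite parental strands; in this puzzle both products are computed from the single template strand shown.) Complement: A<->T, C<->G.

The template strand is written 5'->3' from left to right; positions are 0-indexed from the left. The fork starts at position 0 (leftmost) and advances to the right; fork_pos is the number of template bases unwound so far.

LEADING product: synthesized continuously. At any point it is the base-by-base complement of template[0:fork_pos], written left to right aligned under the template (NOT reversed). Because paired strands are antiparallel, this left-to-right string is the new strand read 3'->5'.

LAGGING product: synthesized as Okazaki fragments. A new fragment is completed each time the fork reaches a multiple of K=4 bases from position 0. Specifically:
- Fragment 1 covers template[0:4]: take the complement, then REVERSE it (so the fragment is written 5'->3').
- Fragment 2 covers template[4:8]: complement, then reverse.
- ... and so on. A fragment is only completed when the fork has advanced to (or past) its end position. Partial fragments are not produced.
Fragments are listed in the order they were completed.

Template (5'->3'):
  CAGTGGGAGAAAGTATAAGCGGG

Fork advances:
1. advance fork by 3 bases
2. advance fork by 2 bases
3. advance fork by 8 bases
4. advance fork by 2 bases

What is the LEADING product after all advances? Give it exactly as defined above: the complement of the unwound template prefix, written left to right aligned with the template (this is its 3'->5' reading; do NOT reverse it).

Step 1: advance 3 -> fork_pos = 0 + 3 = 3.
Step 2: advance 2 -> fork_pos = 3 + 2 = 5.
Step 3: advance 8 -> fork_pos = 5 + 8 = 13.
Step 4: advance 2 -> fork_pos = 13 + 2 = 15.
Unwound prefix: template[0:15] = CAGTGGGAGAAAGTA
Complement it base by base (A<->T, C<->G), keeping left-to-right order:
  [0:5] CAGTG -> GTCAC
  [5:10] GGAGA -> CCTCT
  [10:15] AAGTA -> TTCAT
Concatenate: GTCACCCTCTTTCAT (length 15; written aligned with the template, i.e. 3'->5').

Answer: GTCACCCTCTTTCAT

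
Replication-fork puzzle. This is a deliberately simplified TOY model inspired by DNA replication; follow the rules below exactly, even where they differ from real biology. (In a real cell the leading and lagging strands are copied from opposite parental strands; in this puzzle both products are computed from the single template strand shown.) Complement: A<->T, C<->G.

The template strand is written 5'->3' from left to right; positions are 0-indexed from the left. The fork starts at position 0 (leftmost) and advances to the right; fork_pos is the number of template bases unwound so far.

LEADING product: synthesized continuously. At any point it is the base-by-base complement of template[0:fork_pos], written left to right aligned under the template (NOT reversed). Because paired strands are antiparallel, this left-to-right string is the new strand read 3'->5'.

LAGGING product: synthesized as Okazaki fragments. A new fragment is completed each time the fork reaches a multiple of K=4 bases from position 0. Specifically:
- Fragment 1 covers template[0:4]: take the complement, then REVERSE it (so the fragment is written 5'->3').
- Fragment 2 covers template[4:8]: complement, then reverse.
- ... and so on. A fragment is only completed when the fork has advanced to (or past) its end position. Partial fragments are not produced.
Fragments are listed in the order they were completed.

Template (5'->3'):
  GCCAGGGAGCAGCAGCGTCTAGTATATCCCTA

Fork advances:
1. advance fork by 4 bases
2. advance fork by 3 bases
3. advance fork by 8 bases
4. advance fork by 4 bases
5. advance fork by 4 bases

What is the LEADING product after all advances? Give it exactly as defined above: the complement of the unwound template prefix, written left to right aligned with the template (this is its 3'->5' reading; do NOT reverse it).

Answer: CGGTCCCTCGTCGTCGCAGATCA

Derivation:
Step 1: advance 4 -> fork_pos = 0 + 4 = 4.
Step 2: advance 3 -> fork_pos = 4 + 3 = 7.
Step 3: advance 8 -> fork_pos = 7 + 8 = 15.
Step 4: advance 4 -> fork_pos = 15 + 4 = 19.
Step 5: advance 4 -> fork_pos = 19 + 4 = 23.
Unwound prefix: template[0:23] = GCCAGGGAGCAGCAGCGTCTAGT
Complement it base by base (A<->T, C<->G), keeping left-to-right order:
  [0:5] GCCAG -> CGGTC
  [5:10] GGAGC -> CCTCG
  [10:15] AGCAG -> TCGTC
  [15:20] CGTCT -> GCAGA
  [20:23] AGT -> TCA
Concatenate: CGGTCCCTCGTCGTCGCAGATCA (length 23; written aligned with the template, i.e. 3'->5').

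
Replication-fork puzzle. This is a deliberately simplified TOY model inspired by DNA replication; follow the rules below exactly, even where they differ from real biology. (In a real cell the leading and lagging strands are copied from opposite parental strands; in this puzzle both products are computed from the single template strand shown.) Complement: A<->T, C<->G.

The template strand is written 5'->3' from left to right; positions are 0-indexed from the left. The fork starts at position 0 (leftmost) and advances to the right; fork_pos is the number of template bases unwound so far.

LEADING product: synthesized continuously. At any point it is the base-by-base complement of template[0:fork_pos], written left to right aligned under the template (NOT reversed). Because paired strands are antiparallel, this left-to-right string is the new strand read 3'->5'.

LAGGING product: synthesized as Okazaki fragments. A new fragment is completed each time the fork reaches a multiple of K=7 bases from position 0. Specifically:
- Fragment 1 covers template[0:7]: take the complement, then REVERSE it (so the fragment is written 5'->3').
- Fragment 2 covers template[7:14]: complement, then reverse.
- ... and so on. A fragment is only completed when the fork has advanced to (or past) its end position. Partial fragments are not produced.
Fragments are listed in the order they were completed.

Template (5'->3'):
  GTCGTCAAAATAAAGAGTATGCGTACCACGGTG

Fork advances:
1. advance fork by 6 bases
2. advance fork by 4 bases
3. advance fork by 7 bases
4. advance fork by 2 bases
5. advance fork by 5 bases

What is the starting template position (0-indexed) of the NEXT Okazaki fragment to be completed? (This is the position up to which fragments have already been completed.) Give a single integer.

Step 1: advance 6 -> fork_pos = 0 + 6 = 6. Next multiple of 7 is 7 (not reached); still 0 fragment(s).
Step 2: advance 4 -> fork_pos = 6 + 4 = 10. Reached multiple(s) of 7: 7 -> fragment 1 completed (1 total).
Step 3: advance 7 -> fork_pos = 10 + 7 = 17. Reached multiple(s) of 7: 14 -> fragment 2 completed (2 total).
Step 4: advance 2 -> fork_pos = 17 + 2 = 19. Next multiple of 7 is 21 (not reached); still 2 fragment(s).
Step 5: advance 5 -> fork_pos = 19 + 5 = 24. Reached multiple(s) of 7: 21 -> fragment 3 completed (3 total).
3 fragment(s) completed, covering template[0:21] (3 x 7 = 21). The next fragment, fragment 4, covers template[21:28], so it starts at position 21.

Answer: 21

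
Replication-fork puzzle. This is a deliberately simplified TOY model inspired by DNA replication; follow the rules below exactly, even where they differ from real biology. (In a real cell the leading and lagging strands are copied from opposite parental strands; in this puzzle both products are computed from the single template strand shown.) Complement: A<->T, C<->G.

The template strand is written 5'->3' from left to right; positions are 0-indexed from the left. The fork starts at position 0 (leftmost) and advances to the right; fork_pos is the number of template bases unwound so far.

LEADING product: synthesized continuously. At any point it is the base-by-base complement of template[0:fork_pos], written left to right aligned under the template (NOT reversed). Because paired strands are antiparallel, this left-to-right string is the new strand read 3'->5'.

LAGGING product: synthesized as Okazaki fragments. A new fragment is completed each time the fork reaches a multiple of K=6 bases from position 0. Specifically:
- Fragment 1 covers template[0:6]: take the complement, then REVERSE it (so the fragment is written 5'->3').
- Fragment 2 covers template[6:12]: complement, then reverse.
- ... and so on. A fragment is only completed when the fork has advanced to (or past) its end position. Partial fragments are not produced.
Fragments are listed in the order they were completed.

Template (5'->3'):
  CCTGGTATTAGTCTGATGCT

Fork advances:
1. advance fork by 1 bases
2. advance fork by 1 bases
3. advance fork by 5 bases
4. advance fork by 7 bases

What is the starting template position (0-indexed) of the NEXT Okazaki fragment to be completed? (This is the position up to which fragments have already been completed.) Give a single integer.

Step 1: advance 1 -> fork_pos = 0 + 1 = 1. Next multiple of 6 is 6 (not reached); still 0 fragment(s).
Step 2: advance 1 -> fork_pos = 1 + 1 = 2. Next multiple of 6 is 6 (not reached); still 0 fragment(s).
Step 3: advance 5 -> fork_pos = 2 + 5 = 7. Reached multiple(s) of 6: 6 -> fragment 1 completed (1 total).
Step 4: advance 7 -> fork_pos = 7 + 7 = 14. Reached multiple(s) of 6: 12 -> fragment 2 completed (2 total).
2 fragment(s) completed, covering template[0:12] (2 x 6 = 12). The next fragment, fragment 3, covers template[12:18], so it starts at position 12.

Answer: 12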